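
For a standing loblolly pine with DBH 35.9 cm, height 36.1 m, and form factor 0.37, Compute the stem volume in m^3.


Formula: V = pi * (DBH/200)^2 * H * ff
Radius = DBH/200 = 35.9/200 = 0.1795 m
Radius^2 = 0.1795^2 = 0.03222025 m^2
V = pi * 0.03222025 * 36.1 * 0.37
V = 1.352 m^3

1.352


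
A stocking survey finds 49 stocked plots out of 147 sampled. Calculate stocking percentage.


Formula: Stocking % = stocked plots / total plots * 100
Stocking = 49 / 147 * 100
Stocking = 0.3333 * 100 = 33.3%

33.3


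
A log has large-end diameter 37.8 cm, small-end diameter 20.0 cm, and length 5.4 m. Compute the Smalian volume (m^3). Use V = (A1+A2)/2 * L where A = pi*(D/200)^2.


Smalian: V = (A1 + A2)/2 * L,  A = pi*(D/200)^2
A1 = pi*(37.8/200)^2 = 0.112221 m^2
A2 = pi*(20.0/200)^2 = 0.031416 m^2
V = (0.112221+0.031416)/2*5.4 = 0.3878 m^3

0.3878


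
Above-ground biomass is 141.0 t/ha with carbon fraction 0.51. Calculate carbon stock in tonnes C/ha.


Formula: Carbon Stock = Biomass * Carbon Fraction
C = 141.0 t/ha * 0.51
C = 71.9 t C/ha

71.9


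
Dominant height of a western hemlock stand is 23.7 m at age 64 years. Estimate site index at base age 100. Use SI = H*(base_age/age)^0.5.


Formula: SI = H_dom * (base_age / age)^0.5
Age ratio = 100 / 64 = 1.5625
sqrt(age_ratio) = 1.25
SI = 23.7 * 1.25 = 29.6 m

29.6


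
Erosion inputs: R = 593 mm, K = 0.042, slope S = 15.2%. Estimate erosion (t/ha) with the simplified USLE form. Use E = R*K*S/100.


Formula: E = R * K * S / 100  (simplified USLE)
R * K = 593 * 0.042 = 24.906
E = 24.906 * 15.2 / 100 = 3.79 t/ha

3.79


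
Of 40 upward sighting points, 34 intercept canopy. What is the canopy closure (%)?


Formula: Canopy closure = covered points / total points * 100
Closure = 34 / 40 * 100
Closure = 0.85 * 100 = 85.0%

85.0


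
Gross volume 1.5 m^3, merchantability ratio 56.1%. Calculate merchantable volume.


Formula: MV = V_total * (merchantable_pct / 100)
Merchantable fraction = 56.1% / 100 = 0.561
MV = 1.5 m^3 * 0.561 = 0.842 m^3

0.842


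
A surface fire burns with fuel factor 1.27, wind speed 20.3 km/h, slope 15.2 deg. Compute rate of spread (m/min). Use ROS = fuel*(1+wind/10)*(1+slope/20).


Formula: ROS = fuel * (1 + wind/10) * (1 + slope/20)
Wind factor = 1 + 20.3/10 = 3.03
Slope factor = 1 + 15.2/20 = 1.76
ROS = 1.27 * 3.03 * 1.76 = 6.77 m/min

6.77


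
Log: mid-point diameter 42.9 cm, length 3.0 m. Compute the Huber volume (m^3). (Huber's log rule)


Huber: V = Am * L,  Am = pi*(Dm/200)^2
Am = pi*(42.9/200)^2 = 0.144545 m^2
V = 0.144545*3.0 = 0.4336 m^3

0.4336


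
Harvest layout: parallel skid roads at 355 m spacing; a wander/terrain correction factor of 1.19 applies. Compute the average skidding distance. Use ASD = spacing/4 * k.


Formula: ASD = (spacing / 4) * correction
Uncorrected distance = spacing / 4 = 355 / 4 = 88.75 m
ASD = 88.75 * 1.19 = 106 m

106


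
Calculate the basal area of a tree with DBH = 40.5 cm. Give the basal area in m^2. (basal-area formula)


Formula: BA = pi * (DBH/2)^2 / 10000  (cm^2 to m^2)
Radius = DBH/2 = 40.5/2 = 20.25 cm
BA = pi * 20.25^2 / 10000
   = 1288.2493 cm^2 / 10000
   = 0.1288 m^2

0.1288


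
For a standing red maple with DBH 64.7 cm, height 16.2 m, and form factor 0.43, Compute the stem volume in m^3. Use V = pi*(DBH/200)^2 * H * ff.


Formula: V = pi * (DBH/200)^2 * H * ff
Radius = DBH/200 = 64.7/200 = 0.3235 m
Radius^2 = 0.3235^2 = 0.10465225 m^2
V = pi * 0.10465225 * 16.2 * 0.43
V = 2.29 m^3

2.29


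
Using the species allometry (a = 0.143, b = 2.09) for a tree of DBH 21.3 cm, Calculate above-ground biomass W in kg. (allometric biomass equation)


Formula: W = a * DBH^b  (allometric power law)
DBH^b = 21.3^2.09 = 597.4662
W = 0.143 * 597.4662 = 85.4 kg

85.4


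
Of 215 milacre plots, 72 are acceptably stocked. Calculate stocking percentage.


Formula: Stocking % = stocked plots / total plots * 100
Stocking = 72 / 215 * 100
Stocking = 0.3349 * 100 = 33.5%

33.5


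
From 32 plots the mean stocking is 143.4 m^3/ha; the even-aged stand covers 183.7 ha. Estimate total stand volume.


Formula: Total Volume = Mean Volume per ha * Total Area
Total Volume = 143.4 m^3/ha * 183.7 ha
Total Volume = 26343 m^3

26343


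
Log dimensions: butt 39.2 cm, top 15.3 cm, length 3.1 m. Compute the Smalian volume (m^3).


Smalian: V = (A1 + A2)/2 * L,  A = pi*(D/200)^2
A1 = pi*(39.2/200)^2 = 0.120687 m^2
A2 = pi*(15.3/200)^2 = 0.018385 m^2
V = (0.120687+0.018385)/2*3.1 = 0.2156 m^3

0.2156


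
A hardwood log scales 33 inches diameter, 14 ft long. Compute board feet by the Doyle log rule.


Doyle: BF = (D - 4)^2 * L / 16
Adjusted diameter = 33 - 4 = 29 in
(D-4)^2 = 29^2 = 841
BF = 841 * 14 / 16 = 736 BF

736


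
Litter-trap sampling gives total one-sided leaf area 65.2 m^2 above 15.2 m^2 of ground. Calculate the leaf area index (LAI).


Formula: LAI = total leaf area / ground area  (dimensionless)
LAI = 65.2 m^2 / 15.2 m^2
LAI = 4.29

4.29


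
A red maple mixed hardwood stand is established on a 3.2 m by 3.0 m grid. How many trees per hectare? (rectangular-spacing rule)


Formula: TPH = 10000 m^2/ha / (spacing_x * spacing_y)
Area per tree = 3.2 m * 3.0 m = 9.6 m^2
TPH = 10000 / 9.6 = 1042 trees/ha

1042


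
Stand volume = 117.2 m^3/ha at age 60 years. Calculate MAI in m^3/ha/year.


Formula: MAI = Total Volume / Stand Age
MAI = 117.2 m^3/ha / 60 years
MAI = 1.95 m^3/ha/year

1.95


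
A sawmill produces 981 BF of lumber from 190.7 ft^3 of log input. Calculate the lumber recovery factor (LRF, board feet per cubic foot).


Formula: LRF = Lumber Output (BF) / Log Input (ft^3)
LRF = 981 BF / 190.7 ft^3
LRF = 5.14 BF/ft^3

5.14


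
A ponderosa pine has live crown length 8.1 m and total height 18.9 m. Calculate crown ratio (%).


Formula: Crown Ratio = (Crown Length / Total Height) * 100
CR = (8.1 m / 18.9 m) * 100
CR = 0.4286 * 100 = 42.9%

42.9


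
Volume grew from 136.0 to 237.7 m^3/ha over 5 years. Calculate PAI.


Formula: PAI = (V_T2 - V_T1) / (T2 - T1)
Volume increment = 237.7 - 136.0 = 101.7 m^3/ha
PAI = 101.7 / 5 = 20.34 m^3/ha/year

20.34


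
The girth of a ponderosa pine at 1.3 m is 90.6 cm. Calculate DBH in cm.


Formula: DBH = C / pi
DBH = 90.6 / pi
pi = 3.14159...
DBH = 28.8 cm

28.8


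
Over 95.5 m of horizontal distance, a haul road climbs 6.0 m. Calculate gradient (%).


Formula: Gradient = rise / run * 100
Gradient = 6.0 / 95.5 * 100 = 6.3%

6.3


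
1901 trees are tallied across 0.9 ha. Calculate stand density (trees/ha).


Formula: Stand Density = N_trees / Area_ha
Density = 1901 trees / 0.9 ha
Density = 2112 trees/ha

2112


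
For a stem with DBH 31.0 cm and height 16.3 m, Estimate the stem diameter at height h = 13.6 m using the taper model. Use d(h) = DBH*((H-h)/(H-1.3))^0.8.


Taper: d(h) = DBH * ((H - h) / (H - 1.3))^0.8
Numerator = H - h = 16.3 - 13.6 = 2.7 m
Denominator = H - 1.3 = 16.3 - 1.3 = 15.0 m
Ratio = 2.7 / 15.0 = 0.18
d = 31.0 * 0.18^0.8 = 7.9 cm

7.9


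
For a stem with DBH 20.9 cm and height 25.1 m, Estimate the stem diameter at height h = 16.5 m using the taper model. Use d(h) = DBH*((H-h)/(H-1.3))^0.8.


Taper: d(h) = DBH * ((H - h) / (H - 1.3))^0.8
Numerator = H - h = 25.1 - 16.5 = 8.6 m
Denominator = H - 1.3 = 25.1 - 1.3 = 23.8 m
Ratio = 8.6 / 23.8 = 0.36134
d = 20.9 * 0.36134^0.8 = 9.3 cm

9.3


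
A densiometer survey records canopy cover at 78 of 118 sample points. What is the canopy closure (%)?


Formula: Canopy closure = covered points / total points * 100
Closure = 78 / 118 * 100
Closure = 0.661 * 100 = 66.1%

66.1


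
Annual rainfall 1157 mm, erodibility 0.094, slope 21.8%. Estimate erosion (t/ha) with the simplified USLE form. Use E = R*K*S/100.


Formula: E = R * K * S / 100  (simplified USLE)
R * K = 1157 * 0.094 = 108.758
E = 108.758 * 21.8 / 100 = 23.71 t/ha

23.71


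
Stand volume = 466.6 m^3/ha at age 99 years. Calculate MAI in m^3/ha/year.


Formula: MAI = Total Volume / Stand Age
MAI = 466.6 m^3/ha / 99 years
MAI = 4.71 m^3/ha/year

4.71


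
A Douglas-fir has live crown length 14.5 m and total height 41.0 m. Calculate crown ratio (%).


Formula: Crown Ratio = (Crown Length / Total Height) * 100
CR = (14.5 m / 41.0 m) * 100
CR = 0.3537 * 100 = 35.4%

35.4


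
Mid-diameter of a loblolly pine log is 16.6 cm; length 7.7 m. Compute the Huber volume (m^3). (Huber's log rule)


Huber: V = Am * L,  Am = pi*(Dm/200)^2
Am = pi*(16.6/200)^2 = 0.021642 m^2
V = 0.021642*7.7 = 0.1666 m^3

0.1666


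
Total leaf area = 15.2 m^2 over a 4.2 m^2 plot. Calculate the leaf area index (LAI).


Formula: LAI = total leaf area / ground area  (dimensionless)
LAI = 15.2 m^2 / 4.2 m^2
LAI = 3.62

3.62


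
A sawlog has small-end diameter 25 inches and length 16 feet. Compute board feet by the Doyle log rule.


Doyle: BF = (D - 4)^2 * L / 16
Adjusted diameter = 25 - 4 = 21 in
(D-4)^2 = 21^2 = 441
BF = 441 * 16 / 16 = 441 BF

441


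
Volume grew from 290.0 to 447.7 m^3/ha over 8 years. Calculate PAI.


Formula: PAI = (V_T2 - V_T1) / (T2 - T1)
Volume increment = 447.7 - 290.0 = 157.7 m^3/ha
PAI = 157.7 / 8 = 19.71 m^3/ha/year

19.71


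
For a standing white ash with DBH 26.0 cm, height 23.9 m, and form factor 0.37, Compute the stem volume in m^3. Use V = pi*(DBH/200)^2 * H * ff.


Formula: V = pi * (DBH/200)^2 * H * ff
Radius = DBH/200 = 26.0/200 = 0.13 m
Radius^2 = 0.13^2 = 0.0169 m^2
V = pi * 0.0169 * 23.9 * 0.37
V = 0.47 m^3

0.47


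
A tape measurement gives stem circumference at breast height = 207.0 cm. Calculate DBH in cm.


Formula: DBH = C / pi
DBH = 207.0 / pi
pi = 3.14159...
DBH = 65.9 cm

65.9


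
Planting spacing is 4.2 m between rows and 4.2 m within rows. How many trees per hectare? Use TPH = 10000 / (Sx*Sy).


Formula: TPH = 10000 m^2/ha / (spacing_x * spacing_y)
Area per tree = 4.2 m * 4.2 m = 17.64 m^2
TPH = 10000 / 17.64 = 567 trees/ha

567


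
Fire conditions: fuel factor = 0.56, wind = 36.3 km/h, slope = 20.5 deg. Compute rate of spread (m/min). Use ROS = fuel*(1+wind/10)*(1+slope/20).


Formula: ROS = fuel * (1 + wind/10) * (1 + slope/20)
Wind factor = 1 + 36.3/10 = 4.63
Slope factor = 1 + 20.5/20 = 2.025
ROS = 0.56 * 4.63 * 2.025 = 5.25 m/min

5.25


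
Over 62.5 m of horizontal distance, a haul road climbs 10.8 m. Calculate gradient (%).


Formula: Gradient = rise / run * 100
Gradient = 10.8 / 62.5 * 100 = 17.3%

17.3


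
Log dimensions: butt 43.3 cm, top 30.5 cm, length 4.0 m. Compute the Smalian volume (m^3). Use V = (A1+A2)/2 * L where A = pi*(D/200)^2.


Smalian: V = (A1 + A2)/2 * L,  A = pi*(D/200)^2
A1 = pi*(43.3/200)^2 = 0.147254 m^2
A2 = pi*(30.5/200)^2 = 0.073062 m^2
V = (0.147254+0.073062)/2*4.0 = 0.4406 m^3

0.4406


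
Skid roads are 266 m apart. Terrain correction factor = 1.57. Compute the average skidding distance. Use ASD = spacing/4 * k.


Formula: ASD = (spacing / 4) * correction
Uncorrected distance = spacing / 4 = 266 / 4 = 66.5 m
ASD = 66.5 * 1.57 = 104 m

104


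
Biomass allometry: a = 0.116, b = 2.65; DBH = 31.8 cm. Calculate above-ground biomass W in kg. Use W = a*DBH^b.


Formula: W = a * DBH^b  (allometric power law)
DBH^b = 31.8^2.65 = 9581.4639
W = 0.116 * 9581.4639 = 1111.4 kg

1111.4


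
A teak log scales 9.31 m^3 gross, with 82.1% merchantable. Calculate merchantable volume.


Formula: MV = V_total * (merchantable_pct / 100)
Merchantable fraction = 82.1% / 100 = 0.821
MV = 9.31 m^3 * 0.821 = 7.644 m^3

7.644


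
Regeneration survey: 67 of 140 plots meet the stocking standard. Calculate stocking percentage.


Formula: Stocking % = stocked plots / total plots * 100
Stocking = 67 / 140 * 100
Stocking = 0.4786 * 100 = 47.9%

47.9


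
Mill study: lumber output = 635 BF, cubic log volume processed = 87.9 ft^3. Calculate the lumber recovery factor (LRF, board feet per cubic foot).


Formula: LRF = Lumber Output (BF) / Log Input (ft^3)
LRF = 635 BF / 87.9 ft^3
LRF = 7.22 BF/ft^3

7.22


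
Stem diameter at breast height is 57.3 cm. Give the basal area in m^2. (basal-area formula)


Formula: BA = pi * (DBH/2)^2 / 10000  (cm^2 to m^2)
Radius = DBH/2 = 57.3/2 = 28.65 cm
BA = pi * 28.65^2 / 10000
   = 2578.6899 cm^2 / 10000
   = 0.2579 m^2

0.2579


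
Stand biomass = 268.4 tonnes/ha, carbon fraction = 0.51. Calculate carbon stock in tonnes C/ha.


Formula: Carbon Stock = Biomass * Carbon Fraction
C = 268.4 t/ha * 0.51
C = 136.9 t C/ha

136.9


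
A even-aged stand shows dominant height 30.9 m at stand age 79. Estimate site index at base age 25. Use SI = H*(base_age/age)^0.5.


Formula: SI = H_dom * (base_age / age)^0.5
Age ratio = 25 / 79 = 0.31646
sqrt(age_ratio) = 0.56254
SI = 30.9 * 0.56254 = 17.4 m

17.4


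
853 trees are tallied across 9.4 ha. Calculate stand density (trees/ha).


Formula: Stand Density = N_trees / Area_ha
Density = 853 trees / 9.4 ha
Density = 91 trees/ha

91


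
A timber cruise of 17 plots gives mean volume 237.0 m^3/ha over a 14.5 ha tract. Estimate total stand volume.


Formula: Total Volume = Mean Volume per ha * Total Area
Total Volume = 237.0 m^3/ha * 14.5 ha
Total Volume = 3437 m^3

3437


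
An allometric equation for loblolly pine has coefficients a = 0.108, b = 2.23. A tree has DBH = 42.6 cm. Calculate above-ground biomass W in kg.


Formula: W = a * DBH^b  (allometric power law)
DBH^b = 42.6^2.23 = 4301.1383
W = 0.108 * 4301.1383 = 464.5 kg

464.5


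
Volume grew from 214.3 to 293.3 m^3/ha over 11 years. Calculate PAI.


Formula: PAI = (V_T2 - V_T1) / (T2 - T1)
Volume increment = 293.3 - 214.3 = 79.0 m^3/ha
PAI = 79.0 / 11 = 7.18 m^3/ha/year

7.18


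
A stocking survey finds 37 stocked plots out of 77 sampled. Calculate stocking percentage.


Formula: Stocking % = stocked plots / total plots * 100
Stocking = 37 / 77 * 100
Stocking = 0.4805 * 100 = 48.1%

48.1


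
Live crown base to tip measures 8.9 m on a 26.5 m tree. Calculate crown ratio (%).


Formula: Crown Ratio = (Crown Length / Total Height) * 100
CR = (8.9 m / 26.5 m) * 100
CR = 0.3358 * 100 = 33.6%

33.6


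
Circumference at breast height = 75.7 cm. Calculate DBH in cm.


Formula: DBH = C / pi
DBH = 75.7 / pi
pi = 3.14159...
DBH = 24.1 cm

24.1


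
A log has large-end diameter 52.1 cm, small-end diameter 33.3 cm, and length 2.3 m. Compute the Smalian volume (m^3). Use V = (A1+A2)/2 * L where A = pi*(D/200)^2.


Smalian: V = (A1 + A2)/2 * L,  A = pi*(D/200)^2
A1 = pi*(52.1/200)^2 = 0.213189 m^2
A2 = pi*(33.3/200)^2 = 0.087092 m^2
V = (0.213189+0.087092)/2*2.3 = 0.3453 m^3

0.3453


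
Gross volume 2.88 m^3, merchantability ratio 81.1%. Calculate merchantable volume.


Formula: MV = V_total * (merchantable_pct / 100)
Merchantable fraction = 81.1% / 100 = 0.811
MV = 2.88 m^3 * 0.811 = 2.336 m^3

2.336


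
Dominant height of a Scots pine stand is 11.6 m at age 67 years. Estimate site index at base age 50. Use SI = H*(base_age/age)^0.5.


Formula: SI = H_dom * (base_age / age)^0.5
Age ratio = 50 / 67 = 0.74627
sqrt(age_ratio) = 0.86387
SI = 11.6 * 0.86387 = 10.0 m

10.0


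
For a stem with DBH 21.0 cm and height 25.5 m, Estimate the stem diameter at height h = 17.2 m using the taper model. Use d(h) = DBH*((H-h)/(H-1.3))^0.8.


Taper: d(h) = DBH * ((H - h) / (H - 1.3))^0.8
Numerator = H - h = 25.5 - 17.2 = 8.3 m
Denominator = H - 1.3 = 25.5 - 1.3 = 24.2 m
Ratio = 8.3 / 24.2 = 0.34298
d = 21.0 * 0.34298^0.8 = 8.9 cm

8.9


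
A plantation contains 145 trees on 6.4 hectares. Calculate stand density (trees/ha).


Formula: Stand Density = N_trees / Area_ha
Density = 145 trees / 6.4 ha
Density = 23 trees/ha

23


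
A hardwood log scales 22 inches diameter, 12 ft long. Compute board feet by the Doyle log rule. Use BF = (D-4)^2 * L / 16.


Doyle: BF = (D - 4)^2 * L / 16
Adjusted diameter = 22 - 4 = 18 in
(D-4)^2 = 18^2 = 324
BF = 324 * 12 / 16 = 243 BF

243


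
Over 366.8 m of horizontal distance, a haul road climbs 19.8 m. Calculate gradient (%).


Formula: Gradient = rise / run * 100
Gradient = 19.8 / 366.8 * 100 = 5.4%

5.4


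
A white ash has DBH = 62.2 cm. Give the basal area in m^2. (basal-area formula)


Formula: BA = pi * (DBH/2)^2 / 10000  (cm^2 to m^2)
Radius = DBH/2 = 62.2/2 = 31.1 cm
BA = pi * 31.1^2 / 10000
   = 3038.5798 cm^2 / 10000
   = 0.3039 m^2

0.3039


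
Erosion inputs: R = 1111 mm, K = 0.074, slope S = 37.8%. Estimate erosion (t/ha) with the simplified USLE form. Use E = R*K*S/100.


Formula: E = R * K * S / 100  (simplified USLE)
R * K = 1111 * 0.074 = 82.214
E = 82.214 * 37.8 / 100 = 31.08 t/ha

31.08


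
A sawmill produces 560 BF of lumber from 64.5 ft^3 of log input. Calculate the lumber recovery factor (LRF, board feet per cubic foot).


Formula: LRF = Lumber Output (BF) / Log Input (ft^3)
LRF = 560 BF / 64.5 ft^3
LRF = 8.68 BF/ft^3

8.68


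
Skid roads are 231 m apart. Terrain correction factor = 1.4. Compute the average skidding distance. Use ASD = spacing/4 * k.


Formula: ASD = (spacing / 4) * correction
Uncorrected distance = spacing / 4 = 231 / 4 = 57.75 m
ASD = 57.75 * 1.4 = 81 m

81


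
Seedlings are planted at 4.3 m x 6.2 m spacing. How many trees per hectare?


Formula: TPH = 10000 m^2/ha / (spacing_x * spacing_y)
Area per tree = 4.3 m * 6.2 m = 26.66 m^2
TPH = 10000 / 26.66 = 375 trees/ha

375


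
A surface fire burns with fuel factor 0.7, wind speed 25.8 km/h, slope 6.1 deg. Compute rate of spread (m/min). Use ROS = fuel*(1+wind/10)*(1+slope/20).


Formula: ROS = fuel * (1 + wind/10) * (1 + slope/20)
Wind factor = 1 + 25.8/10 = 3.58
Slope factor = 1 + 6.1/20 = 1.305
ROS = 0.7 * 3.58 * 1.305 = 3.27 m/min

3.27


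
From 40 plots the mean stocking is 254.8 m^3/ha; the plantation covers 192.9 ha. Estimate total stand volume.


Formula: Total Volume = Mean Volume per ha * Total Area
Total Volume = 254.8 m^3/ha * 192.9 ha
Total Volume = 49151 m^3

49151


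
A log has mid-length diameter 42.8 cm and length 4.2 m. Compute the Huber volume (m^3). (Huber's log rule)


Huber: V = Am * L,  Am = pi*(Dm/200)^2
Am = pi*(42.8/200)^2 = 0.143872 m^2
V = 0.143872*4.2 = 0.6043 m^3

0.6043


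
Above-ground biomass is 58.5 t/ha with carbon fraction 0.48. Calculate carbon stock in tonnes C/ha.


Formula: Carbon Stock = Biomass * Carbon Fraction
C = 58.5 t/ha * 0.48
C = 28.1 t C/ha

28.1


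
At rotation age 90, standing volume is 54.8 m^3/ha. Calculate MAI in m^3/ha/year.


Formula: MAI = Total Volume / Stand Age
MAI = 54.8 m^3/ha / 90 years
MAI = 0.61 m^3/ha/year

0.61


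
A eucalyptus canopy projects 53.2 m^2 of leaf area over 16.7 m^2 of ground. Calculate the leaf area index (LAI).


Formula: LAI = total leaf area / ground area  (dimensionless)
LAI = 53.2 m^2 / 16.7 m^2
LAI = 3.19

3.19


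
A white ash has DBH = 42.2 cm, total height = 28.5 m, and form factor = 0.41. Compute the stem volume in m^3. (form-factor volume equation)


Formula: V = pi * (DBH/200)^2 * H * ff
Radius = DBH/200 = 42.2/200 = 0.211 m
Radius^2 = 0.211^2 = 0.044521 m^2
V = pi * 0.044521 * 28.5 * 0.41
V = 1.634 m^3

1.634


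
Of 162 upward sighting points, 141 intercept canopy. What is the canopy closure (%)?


Formula: Canopy closure = covered points / total points * 100
Closure = 141 / 162 * 100
Closure = 0.8704 * 100 = 87.0%

87.0


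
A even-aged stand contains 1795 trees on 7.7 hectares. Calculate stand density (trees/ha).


Formula: Stand Density = N_trees / Area_ha
Density = 1795 trees / 7.7 ha
Density = 233 trees/ha

233


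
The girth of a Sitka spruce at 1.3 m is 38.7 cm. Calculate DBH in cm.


Formula: DBH = C / pi
DBH = 38.7 / pi
pi = 3.14159...
DBH = 12.3 cm

12.3


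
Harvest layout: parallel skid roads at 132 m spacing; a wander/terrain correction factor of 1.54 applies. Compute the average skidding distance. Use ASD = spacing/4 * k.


Formula: ASD = (spacing / 4) * correction
Uncorrected distance = spacing / 4 = 132 / 4 = 33 m
ASD = 33 * 1.54 = 51 m

51


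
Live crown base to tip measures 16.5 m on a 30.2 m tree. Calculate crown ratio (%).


Formula: Crown Ratio = (Crown Length / Total Height) * 100
CR = (16.5 m / 30.2 m) * 100
CR = 0.5464 * 100 = 54.6%

54.6


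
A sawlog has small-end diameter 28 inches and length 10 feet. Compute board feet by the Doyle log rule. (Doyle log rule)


Doyle: BF = (D - 4)^2 * L / 16
Adjusted diameter = 28 - 4 = 24 in
(D-4)^2 = 24^2 = 576
BF = 576 * 10 / 16 = 360 BF

360


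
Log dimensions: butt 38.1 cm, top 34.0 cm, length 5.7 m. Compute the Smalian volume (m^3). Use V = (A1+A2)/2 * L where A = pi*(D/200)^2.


Smalian: V = (A1 + A2)/2 * L,  A = pi*(D/200)^2
A1 = pi*(38.1/200)^2 = 0.114009 m^2
A2 = pi*(34.0/200)^2 = 0.090792 m^2
V = (0.114009+0.090792)/2*5.7 = 0.5837 m^3

0.5837


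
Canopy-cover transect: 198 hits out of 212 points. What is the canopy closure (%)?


Formula: Canopy closure = covered points / total points * 100
Closure = 198 / 212 * 100
Closure = 0.934 * 100 = 93.4%

93.4


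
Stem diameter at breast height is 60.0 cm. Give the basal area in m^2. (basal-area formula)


Formula: BA = pi * (DBH/2)^2 / 10000  (cm^2 to m^2)
Radius = DBH/2 = 60.0/2 = 30.0 cm
BA = pi * 30.0^2 / 10000
   = 2827.4334 cm^2 / 10000
   = 0.2827 m^2

0.2827


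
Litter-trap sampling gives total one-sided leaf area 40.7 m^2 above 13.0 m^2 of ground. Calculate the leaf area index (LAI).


Formula: LAI = total leaf area / ground area  (dimensionless)
LAI = 40.7 m^2 / 13.0 m^2
LAI = 3.13

3.13


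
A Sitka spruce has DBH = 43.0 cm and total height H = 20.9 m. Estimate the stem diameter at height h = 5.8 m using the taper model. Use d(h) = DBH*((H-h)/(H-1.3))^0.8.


Taper: d(h) = DBH * ((H - h) / (H - 1.3))^0.8
Numerator = H - h = 20.9 - 5.8 = 15.1 m
Denominator = H - 1.3 = 20.9 - 1.3 = 19.6 m
Ratio = 15.1 / 19.6 = 0.77041
d = 43.0 * 0.77041^0.8 = 34.9 cm

34.9


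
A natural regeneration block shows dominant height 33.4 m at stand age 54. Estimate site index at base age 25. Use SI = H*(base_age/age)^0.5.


Formula: SI = H_dom * (base_age / age)^0.5
Age ratio = 25 / 54 = 0.46296
sqrt(age_ratio) = 0.68041
SI = 33.4 * 0.68041 = 22.7 m

22.7


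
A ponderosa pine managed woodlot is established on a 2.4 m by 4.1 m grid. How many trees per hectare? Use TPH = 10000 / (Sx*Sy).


Formula: TPH = 10000 m^2/ha / (spacing_x * spacing_y)
Area per tree = 2.4 m * 4.1 m = 9.84 m^2
TPH = 10000 / 9.84 = 1016 trees/ha

1016


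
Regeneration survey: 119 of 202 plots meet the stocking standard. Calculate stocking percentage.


Formula: Stocking % = stocked plots / total plots * 100
Stocking = 119 / 202 * 100
Stocking = 0.5891 * 100 = 58.9%

58.9


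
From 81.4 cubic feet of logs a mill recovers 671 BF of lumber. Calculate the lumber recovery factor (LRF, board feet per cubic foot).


Formula: LRF = Lumber Output (BF) / Log Input (ft^3)
LRF = 671 BF / 81.4 ft^3
LRF = 8.24 BF/ft^3

8.24


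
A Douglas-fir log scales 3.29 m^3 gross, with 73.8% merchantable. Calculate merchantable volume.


Formula: MV = V_total * (merchantable_pct / 100)
Merchantable fraction = 73.8% / 100 = 0.738
MV = 3.29 m^3 * 0.738 = 2.428 m^3

2.428


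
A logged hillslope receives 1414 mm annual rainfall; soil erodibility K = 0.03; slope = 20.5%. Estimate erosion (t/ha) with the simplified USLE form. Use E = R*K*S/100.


Formula: E = R * K * S / 100  (simplified USLE)
R * K = 1414 * 0.03 = 42.42
E = 42.42 * 20.5 / 100 = 8.7 t/ha

8.7


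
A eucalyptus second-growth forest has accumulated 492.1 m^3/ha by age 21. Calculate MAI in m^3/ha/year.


Formula: MAI = Total Volume / Stand Age
MAI = 492.1 m^3/ha / 21 years
MAI = 23.43 m^3/ha/year

23.43


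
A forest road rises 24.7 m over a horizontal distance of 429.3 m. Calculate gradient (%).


Formula: Gradient = rise / run * 100
Gradient = 24.7 / 429.3 * 100 = 5.8%

5.8


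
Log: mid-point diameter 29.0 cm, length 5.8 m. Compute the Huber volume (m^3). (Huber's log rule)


Huber: V = Am * L,  Am = pi*(Dm/200)^2
Am = pi*(29.0/200)^2 = 0.066052 m^2
V = 0.066052*5.8 = 0.3831 m^3

0.3831


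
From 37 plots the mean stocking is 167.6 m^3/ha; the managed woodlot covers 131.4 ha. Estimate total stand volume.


Formula: Total Volume = Mean Volume per ha * Total Area
Total Volume = 167.6 m^3/ha * 131.4 ha
Total Volume = 22023 m^3

22023


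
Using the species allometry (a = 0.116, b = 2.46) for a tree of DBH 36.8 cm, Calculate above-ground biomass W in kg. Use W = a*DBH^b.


Formula: W = a * DBH^b  (allometric power law)
DBH^b = 36.8^2.46 = 7111.8999
W = 0.116 * 7111.8999 = 825.0 kg

825.0


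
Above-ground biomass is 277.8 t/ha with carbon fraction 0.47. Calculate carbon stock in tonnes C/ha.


Formula: Carbon Stock = Biomass * Carbon Fraction
C = 277.8 t/ha * 0.47
C = 130.6 t C/ha

130.6


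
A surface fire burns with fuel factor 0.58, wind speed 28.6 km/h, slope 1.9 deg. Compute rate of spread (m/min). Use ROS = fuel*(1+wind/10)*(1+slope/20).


Formula: ROS = fuel * (1 + wind/10) * (1 + slope/20)
Wind factor = 1 + 28.6/10 = 3.86
Slope factor = 1 + 1.9/20 = 1.095
ROS = 0.58 * 3.86 * 1.095 = 2.45 m/min

2.45


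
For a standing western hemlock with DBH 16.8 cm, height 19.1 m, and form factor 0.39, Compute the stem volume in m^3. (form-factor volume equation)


Formula: V = pi * (DBH/200)^2 * H * ff
Radius = DBH/200 = 16.8/200 = 0.084 m
Radius^2 = 0.084^2 = 0.007056 m^2
V = pi * 0.007056 * 19.1 * 0.39
V = 0.165 m^3

0.165


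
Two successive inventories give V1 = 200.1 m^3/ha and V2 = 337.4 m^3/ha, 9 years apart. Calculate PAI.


Formula: PAI = (V_T2 - V_T1) / (T2 - T1)
Volume increment = 337.4 - 200.1 = 137.3 m^3/ha
PAI = 137.3 / 9 = 15.26 m^3/ha/year

15.26


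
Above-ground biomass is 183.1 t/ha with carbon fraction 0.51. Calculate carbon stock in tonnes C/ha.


Formula: Carbon Stock = Biomass * Carbon Fraction
C = 183.1 t/ha * 0.51
C = 93.4 t C/ha

93.4


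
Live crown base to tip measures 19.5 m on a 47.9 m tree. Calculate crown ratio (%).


Formula: Crown Ratio = (Crown Length / Total Height) * 100
CR = (19.5 m / 47.9 m) * 100
CR = 0.4071 * 100 = 40.7%

40.7


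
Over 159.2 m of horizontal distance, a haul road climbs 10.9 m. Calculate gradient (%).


Formula: Gradient = rise / run * 100
Gradient = 10.9 / 159.2 * 100 = 6.8%

6.8


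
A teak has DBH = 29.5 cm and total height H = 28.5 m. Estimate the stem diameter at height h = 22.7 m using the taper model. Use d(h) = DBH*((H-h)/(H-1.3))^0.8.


Taper: d(h) = DBH * ((H - h) / (H - 1.3))^0.8
Numerator = H - h = 28.5 - 22.7 = 5.8 m
Denominator = H - 1.3 = 28.5 - 1.3 = 27.2 m
Ratio = 5.8 / 27.2 = 0.21324
d = 29.5 * 0.21324^0.8 = 8.6 cm

8.6


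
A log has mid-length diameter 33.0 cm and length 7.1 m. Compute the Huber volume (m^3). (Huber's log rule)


Huber: V = Am * L,  Am = pi*(Dm/200)^2
Am = pi*(33.0/200)^2 = 0.08553 m^2
V = 0.08553*7.1 = 0.6073 m^3

0.6073


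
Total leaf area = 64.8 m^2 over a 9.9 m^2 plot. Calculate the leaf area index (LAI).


Formula: LAI = total leaf area / ground area  (dimensionless)
LAI = 64.8 m^2 / 9.9 m^2
LAI = 6.55

6.55


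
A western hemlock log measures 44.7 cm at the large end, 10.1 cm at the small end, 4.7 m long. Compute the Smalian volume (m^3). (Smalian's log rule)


Smalian: V = (A1 + A2)/2 * L,  A = pi*(D/200)^2
A1 = pi*(44.7/200)^2 = 0.15693 m^2
A2 = pi*(10.1/200)^2 = 0.008012 m^2
V = (0.15693+0.008012)/2*4.7 = 0.3876 m^3

0.3876


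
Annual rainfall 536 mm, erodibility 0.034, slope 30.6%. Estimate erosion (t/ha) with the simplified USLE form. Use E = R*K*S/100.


Formula: E = R * K * S / 100  (simplified USLE)
R * K = 536 * 0.034 = 18.224
E = 18.224 * 30.6 / 100 = 5.58 t/ha

5.58


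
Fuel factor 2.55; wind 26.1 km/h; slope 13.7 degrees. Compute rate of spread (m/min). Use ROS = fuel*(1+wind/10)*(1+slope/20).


Formula: ROS = fuel * (1 + wind/10) * (1 + slope/20)
Wind factor = 1 + 26.1/10 = 3.61
Slope factor = 1 + 13.7/20 = 1.685
ROS = 2.55 * 3.61 * 1.685 = 15.51 m/min

15.51


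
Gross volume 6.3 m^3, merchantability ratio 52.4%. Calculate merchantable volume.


Formula: MV = V_total * (merchantable_pct / 100)
Merchantable fraction = 52.4% / 100 = 0.524
MV = 6.3 m^3 * 0.524 = 3.301 m^3

3.301


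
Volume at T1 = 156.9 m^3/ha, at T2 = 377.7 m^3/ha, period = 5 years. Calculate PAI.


Formula: PAI = (V_T2 - V_T1) / (T2 - T1)
Volume increment = 377.7 - 156.9 = 220.8 m^3/ha
PAI = 220.8 / 5 = 44.16 m^3/ha/year

44.16


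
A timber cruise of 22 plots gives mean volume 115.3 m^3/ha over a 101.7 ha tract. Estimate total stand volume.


Formula: Total Volume = Mean Volume per ha * Total Area
Total Volume = 115.3 m^3/ha * 101.7 ha
Total Volume = 11726 m^3

11726


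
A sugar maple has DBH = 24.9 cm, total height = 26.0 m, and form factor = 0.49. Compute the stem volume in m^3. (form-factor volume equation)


Formula: V = pi * (DBH/200)^2 * H * ff
Radius = DBH/200 = 24.9/200 = 0.1245 m
Radius^2 = 0.1245^2 = 0.01550025 m^2
V = pi * 0.01550025 * 26.0 * 0.49
V = 0.62 m^3

0.62


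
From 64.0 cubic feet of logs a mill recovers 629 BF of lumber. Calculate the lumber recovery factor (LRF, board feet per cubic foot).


Formula: LRF = Lumber Output (BF) / Log Input (ft^3)
LRF = 629 BF / 64.0 ft^3
LRF = 9.83 BF/ft^3

9.83


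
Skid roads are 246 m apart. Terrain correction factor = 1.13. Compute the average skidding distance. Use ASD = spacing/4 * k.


Formula: ASD = (spacing / 4) * correction
Uncorrected distance = spacing / 4 = 246 / 4 = 61.5 m
ASD = 61.5 * 1.13 = 69 m

69


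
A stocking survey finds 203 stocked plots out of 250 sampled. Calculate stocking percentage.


Formula: Stocking % = stocked plots / total plots * 100
Stocking = 203 / 250 * 100
Stocking = 0.812 * 100 = 81.2%

81.2


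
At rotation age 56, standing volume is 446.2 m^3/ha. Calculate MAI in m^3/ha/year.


Formula: MAI = Total Volume / Stand Age
MAI = 446.2 m^3/ha / 56 years
MAI = 7.97 m^3/ha/year

7.97


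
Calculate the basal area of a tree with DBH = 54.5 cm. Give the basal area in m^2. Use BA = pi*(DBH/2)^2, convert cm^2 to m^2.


Formula: BA = pi * (DBH/2)^2 / 10000  (cm^2 to m^2)
Radius = DBH/2 = 54.5/2 = 27.25 cm
BA = pi * 27.25^2 / 10000
   = 2332.8289 cm^2 / 10000
   = 0.2333 m^2

0.2333


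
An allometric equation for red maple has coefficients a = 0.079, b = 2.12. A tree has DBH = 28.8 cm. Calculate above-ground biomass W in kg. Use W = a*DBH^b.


Formula: W = a * DBH^b  (allometric power law)
DBH^b = 28.8^2.12 = 1241.401
W = 0.079 * 1241.401 = 98.1 kg

98.1


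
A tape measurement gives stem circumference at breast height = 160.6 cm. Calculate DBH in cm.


Formula: DBH = C / pi
DBH = 160.6 / pi
pi = 3.14159...
DBH = 51.1 cm

51.1


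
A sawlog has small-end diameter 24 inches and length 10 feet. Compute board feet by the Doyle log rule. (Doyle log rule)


Doyle: BF = (D - 4)^2 * L / 16
Adjusted diameter = 24 - 4 = 20 in
(D-4)^2 = 20^2 = 400
BF = 400 * 10 / 16 = 250 BF

250


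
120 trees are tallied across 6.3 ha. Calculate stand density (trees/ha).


Formula: Stand Density = N_trees / Area_ha
Density = 120 trees / 6.3 ha
Density = 19 trees/ha

19


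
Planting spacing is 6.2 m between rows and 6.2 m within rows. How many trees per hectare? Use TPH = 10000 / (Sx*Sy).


Formula: TPH = 10000 m^2/ha / (spacing_x * spacing_y)
Area per tree = 6.2 m * 6.2 m = 38.44 m^2
TPH = 10000 / 38.44 = 260 trees/ha

260


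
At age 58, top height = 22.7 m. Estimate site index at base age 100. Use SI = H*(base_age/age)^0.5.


Formula: SI = H_dom * (base_age / age)^0.5
Age ratio = 100 / 58 = 1.72414
sqrt(age_ratio) = 1.31306
SI = 22.7 * 1.31306 = 29.8 m

29.8


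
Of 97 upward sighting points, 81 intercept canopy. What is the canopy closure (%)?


Formula: Canopy closure = covered points / total points * 100
Closure = 81 / 97 * 100
Closure = 0.8351 * 100 = 83.5%

83.5


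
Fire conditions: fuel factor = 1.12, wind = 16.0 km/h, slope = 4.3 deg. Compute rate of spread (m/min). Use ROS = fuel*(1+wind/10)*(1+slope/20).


Formula: ROS = fuel * (1 + wind/10) * (1 + slope/20)
Wind factor = 1 + 16.0/10 = 2.6
Slope factor = 1 + 4.3/20 = 1.215
ROS = 1.12 * 2.6 * 1.215 = 3.54 m/min

3.54


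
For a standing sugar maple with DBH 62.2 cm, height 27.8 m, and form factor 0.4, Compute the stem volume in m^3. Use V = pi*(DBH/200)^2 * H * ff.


Formula: V = pi * (DBH/200)^2 * H * ff
Radius = DBH/200 = 62.2/200 = 0.311 m
Radius^2 = 0.311^2 = 0.096721 m^2
V = pi * 0.096721 * 27.8 * 0.4
V = 3.379 m^3

3.379


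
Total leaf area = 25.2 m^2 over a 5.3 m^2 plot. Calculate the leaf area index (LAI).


Formula: LAI = total leaf area / ground area  (dimensionless)
LAI = 25.2 m^2 / 5.3 m^2
LAI = 4.75

4.75


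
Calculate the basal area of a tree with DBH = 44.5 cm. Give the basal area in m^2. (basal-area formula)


Formula: BA = pi * (DBH/2)^2 / 10000  (cm^2 to m^2)
Radius = DBH/2 = 44.5/2 = 22.25 cm
BA = pi * 22.25^2 / 10000
   = 1555.2847 cm^2 / 10000
   = 0.1555 m^2

0.1555


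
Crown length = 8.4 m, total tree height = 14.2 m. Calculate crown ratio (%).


Formula: Crown Ratio = (Crown Length / Total Height) * 100
CR = (8.4 m / 14.2 m) * 100
CR = 0.5915 * 100 = 59.2%

59.2


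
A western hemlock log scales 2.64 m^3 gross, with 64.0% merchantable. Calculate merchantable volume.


Formula: MV = V_total * (merchantable_pct / 100)
Merchantable fraction = 64.0% / 100 = 0.64
MV = 2.64 m^3 * 0.64 = 1.69 m^3

1.69


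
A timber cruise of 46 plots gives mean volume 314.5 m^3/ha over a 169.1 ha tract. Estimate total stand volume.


Formula: Total Volume = Mean Volume per ha * Total Area
Total Volume = 314.5 m^3/ha * 169.1 ha
Total Volume = 53182 m^3

53182


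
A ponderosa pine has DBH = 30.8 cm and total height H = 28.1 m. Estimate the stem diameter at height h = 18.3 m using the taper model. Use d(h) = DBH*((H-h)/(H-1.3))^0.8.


Taper: d(h) = DBH * ((H - h) / (H - 1.3))^0.8
Numerator = H - h = 28.1 - 18.3 = 9.8 m
Denominator = H - 1.3 = 28.1 - 1.3 = 26.8 m
Ratio = 9.8 / 26.8 = 0.36567
d = 30.8 * 0.36567^0.8 = 13.8 cm

13.8


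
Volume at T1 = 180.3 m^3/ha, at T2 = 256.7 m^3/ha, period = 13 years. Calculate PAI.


Formula: PAI = (V_T2 - V_T1) / (T2 - T1)
Volume increment = 256.7 - 180.3 = 76.4 m^3/ha
PAI = 76.4 / 13 = 5.88 m^3/ha/year

5.88


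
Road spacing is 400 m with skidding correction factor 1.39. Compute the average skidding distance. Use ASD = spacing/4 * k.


Formula: ASD = (spacing / 4) * correction
Uncorrected distance = spacing / 4 = 400 / 4 = 100 m
ASD = 100 * 1.39 = 139 m

139


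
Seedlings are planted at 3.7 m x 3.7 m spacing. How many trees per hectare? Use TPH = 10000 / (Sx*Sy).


Formula: TPH = 10000 m^2/ha / (spacing_x * spacing_y)
Area per tree = 3.7 m * 3.7 m = 13.69 m^2
TPH = 10000 / 13.69 = 730 trees/ha

730


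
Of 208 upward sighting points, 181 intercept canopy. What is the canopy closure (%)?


Formula: Canopy closure = covered points / total points * 100
Closure = 181 / 208 * 100
Closure = 0.8702 * 100 = 87.0%

87.0


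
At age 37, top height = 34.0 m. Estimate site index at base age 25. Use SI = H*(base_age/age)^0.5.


Formula: SI = H_dom * (base_age / age)^0.5
Age ratio = 25 / 37 = 0.67568
sqrt(age_ratio) = 0.82199
SI = 34.0 * 0.82199 = 27.9 m

27.9


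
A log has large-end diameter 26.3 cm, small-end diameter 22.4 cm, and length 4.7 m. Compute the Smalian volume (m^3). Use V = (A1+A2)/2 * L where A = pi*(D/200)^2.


Smalian: V = (A1 + A2)/2 * L,  A = pi*(D/200)^2
A1 = pi*(26.3/200)^2 = 0.054325 m^2
A2 = pi*(22.4/200)^2 = 0.039408 m^2
V = (0.054325+0.039408)/2*4.7 = 0.2203 m^3

0.2203


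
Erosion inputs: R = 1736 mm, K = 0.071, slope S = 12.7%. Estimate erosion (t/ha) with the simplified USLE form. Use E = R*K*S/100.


Formula: E = R * K * S / 100  (simplified USLE)
R * K = 1736 * 0.071 = 123.256
E = 123.256 * 12.7 / 100 = 15.65 t/ha

15.65


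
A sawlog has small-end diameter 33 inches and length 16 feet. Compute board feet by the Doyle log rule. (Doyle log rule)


Doyle: BF = (D - 4)^2 * L / 16
Adjusted diameter = 33 - 4 = 29 in
(D-4)^2 = 29^2 = 841
BF = 841 * 16 / 16 = 841 BF

841


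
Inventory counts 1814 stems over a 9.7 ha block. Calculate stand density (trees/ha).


Formula: Stand Density = N_trees / Area_ha
Density = 1814 trees / 9.7 ha
Density = 187 trees/ha

187


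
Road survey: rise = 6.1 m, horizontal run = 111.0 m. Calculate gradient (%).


Formula: Gradient = rise / run * 100
Gradient = 6.1 / 111.0 * 100 = 5.5%

5.5


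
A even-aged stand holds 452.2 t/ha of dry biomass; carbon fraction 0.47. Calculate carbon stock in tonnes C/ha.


Formula: Carbon Stock = Biomass * Carbon Fraction
C = 452.2 t/ha * 0.47
C = 212.5 t C/ha

212.5


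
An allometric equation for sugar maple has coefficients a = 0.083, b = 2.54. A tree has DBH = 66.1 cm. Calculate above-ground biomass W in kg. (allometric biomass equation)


Formula: W = a * DBH^b  (allometric power law)
DBH^b = 66.1^2.54 = 42006.0367
W = 0.083 * 42006.0367 = 3486.5 kg

3486.5


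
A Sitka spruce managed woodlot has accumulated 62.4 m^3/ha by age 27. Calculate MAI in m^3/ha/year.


Formula: MAI = Total Volume / Stand Age
MAI = 62.4 m^3/ha / 27 years
MAI = 2.31 m^3/ha/year

2.31


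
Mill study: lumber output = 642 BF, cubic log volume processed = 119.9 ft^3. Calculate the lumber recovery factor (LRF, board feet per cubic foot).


Formula: LRF = Lumber Output (BF) / Log Input (ft^3)
LRF = 642 BF / 119.9 ft^3
LRF = 5.35 BF/ft^3

5.35


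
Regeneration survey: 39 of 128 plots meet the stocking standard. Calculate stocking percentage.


Formula: Stocking % = stocked plots / total plots * 100
Stocking = 39 / 128 * 100
Stocking = 0.3047 * 100 = 30.5%

30.5


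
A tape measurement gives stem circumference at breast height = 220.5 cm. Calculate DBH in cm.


Formula: DBH = C / pi
DBH = 220.5 / pi
pi = 3.14159...
DBH = 70.2 cm

70.2


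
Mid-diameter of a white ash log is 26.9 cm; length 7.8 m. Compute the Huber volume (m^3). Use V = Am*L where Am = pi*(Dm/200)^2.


Huber: V = Am * L,  Am = pi*(Dm/200)^2
Am = pi*(26.9/200)^2 = 0.056832 m^2
V = 0.056832*7.8 = 0.4433 m^3

0.4433


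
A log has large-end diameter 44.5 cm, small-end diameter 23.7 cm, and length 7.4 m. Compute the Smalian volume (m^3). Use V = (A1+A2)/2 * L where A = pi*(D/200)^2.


Smalian: V = (A1 + A2)/2 * L,  A = pi*(D/200)^2
A1 = pi*(44.5/200)^2 = 0.155528 m^2
A2 = pi*(23.7/200)^2 = 0.044115 m^2
V = (0.155528+0.044115)/2*7.4 = 0.7387 m^3

0.7387


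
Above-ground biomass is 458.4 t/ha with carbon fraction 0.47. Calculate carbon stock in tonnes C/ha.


Formula: Carbon Stock = Biomass * Carbon Fraction
C = 458.4 t/ha * 0.47
C = 215.4 t C/ha

215.4


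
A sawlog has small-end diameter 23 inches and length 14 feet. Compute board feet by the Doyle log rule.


Doyle: BF = (D - 4)^2 * L / 16
Adjusted diameter = 23 - 4 = 19 in
(D-4)^2 = 19^2 = 361
BF = 361 * 14 / 16 = 316 BF

316


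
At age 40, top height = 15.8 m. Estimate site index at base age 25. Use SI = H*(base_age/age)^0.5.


Formula: SI = H_dom * (base_age / age)^0.5
Age ratio = 25 / 40 = 0.625
sqrt(age_ratio) = 0.79057
SI = 15.8 * 0.79057 = 12.5 m

12.5


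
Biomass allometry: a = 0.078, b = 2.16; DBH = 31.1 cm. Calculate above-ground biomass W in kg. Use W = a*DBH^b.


Formula: W = a * DBH^b  (allometric power law)
DBH^b = 31.1^2.16 = 1676.3413
W = 0.078 * 1676.3413 = 130.8 kg

130.8


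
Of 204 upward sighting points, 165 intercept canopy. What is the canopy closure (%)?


Formula: Canopy closure = covered points / total points * 100
Closure = 165 / 204 * 100
Closure = 0.8088 * 100 = 80.9%

80.9
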